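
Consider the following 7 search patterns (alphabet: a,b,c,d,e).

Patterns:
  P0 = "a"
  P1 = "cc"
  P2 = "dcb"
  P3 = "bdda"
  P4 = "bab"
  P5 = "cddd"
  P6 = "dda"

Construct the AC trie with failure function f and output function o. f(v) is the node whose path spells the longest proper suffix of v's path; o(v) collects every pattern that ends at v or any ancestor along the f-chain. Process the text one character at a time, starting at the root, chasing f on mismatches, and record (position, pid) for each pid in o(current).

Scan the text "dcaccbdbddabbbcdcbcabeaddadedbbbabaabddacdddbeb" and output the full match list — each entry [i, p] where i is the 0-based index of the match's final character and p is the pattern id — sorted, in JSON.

Build automaton:
Trie (insert patterns):
  0='ε' goto a→1 b→7 c→2 d→4
  1='a' goto ·  [P0 ends]
  2='c' goto c→3 d→13
  3='cc' goto ·  [P1 ends]
  4='d' goto c→5 d→16
  5='dc' goto b→6
  6='dcb' goto ·  [P2 ends]
  7='b' goto a→11 d→8
  8='bd' goto d→9
  9='bdd' goto a→10
  10='bdda' goto ·  [P3 ends]
  11='ba' goto b→12
  12='bab' goto ·  [P4 ends]
  13='cd' goto d→14
  14='cdd' goto d→15
  15='cddd' goto ·  [P5 ends]
  16='dd' goto a→17
  17='dda' goto ·  [P6 ends]

BFS fail/out derivation:
  n1('a'): parent n0 fail=0; on 'a' 0 → fail=0;  out {0}∪∅={0}
  n2('c'): parent n0 fail=0; on 'c' 0 → fail=0;  out ∅∪∅=∅
  n4('d'): parent n0 fail=0; on 'd' 0 → fail=0;  out ∅∪∅=∅
  n7('b'): parent n0 fail=0; on 'b' 0 → fail=0;  out ∅∪∅=∅
  n3('cc'): parent n2 fail=0; on 'c' 0 → fail=2;  out {1}∪∅={1}
  n5('dc'): parent n4 fail=0; on 'c' 0 → fail=2;  out ∅∪∅=∅
  n8('bd'): parent n7 fail=0; on 'd' 0 → fail=4;  out ∅∪∅=∅
  n11('ba'): parent n7 fail=0; on 'a' 0 → fail=1;  out ∅∪{0}={0}
  n13('cd'): parent n2 fail=0; on 'd' 0 → fail=4;  out ∅∪∅=∅
  n16('dd'): parent n4 fail=0; on 'd' 0 → fail=4;  out ∅∪∅=∅
  n6('dcb'): parent n5 fail=2; on 'b' 2→0 → fail=7;  out {2}∪∅={2}
  n9('bdd'): parent n8 fail=4; on 'd' 4 → fail=16;  out ∅∪∅=∅
  n12('bab'): parent n11 fail=1; on 'b' 1→0 → fail=7;  out {4}∪∅={4}
  n14('cdd'): parent n13 fail=4; on 'd' 4 → fail=16;  out ∅∪∅=∅
  n17('dda'): parent n16 fail=4; on 'a' 4→0 → fail=1;  out {6}∪{0}={0,6}
  n10('bdda'): parent n9 fail=16; on 'a' 16 → fail=17;  out {3}∪{0,6}={0,3,6}
  n15('cddd'): parent n14 fail=16; on 'd' 16→4 → fail=16;  out {5}∪∅={5}

Run:
[0] read 'd'  n0⇒n4
[1] read 'c'  n4⇒n5
[2] read 'a'  n5⇒n1 (fail-walked)  emit P0@[2:2]
[3] read 'c'  n1⇒n2 (fail-walked)
[4] read 'c'  n2⇒n3  emit P1@[3:4]
[5] read 'b'  n3⇒n7 (fail-walked)
[6] read 'd'  n7⇒n8
[7] read 'b'  n8⇒n7 (fail-walked)
[8] read 'd'  n7⇒n8
[9] read 'd'  n8⇒n9
[10] read 'a'  n9⇒n10  emit P0@[10:10],P3@[7:10],P6@[8:10]
[11] read 'b'  n10⇒n7 (fail-walked)
[12] read 'b'  n7⇒n7 (fail-walked)
[13] read 'b'  n7⇒n7 (fail-walked)
[14] read 'c'  n7⇒n2 (fail-walked)
[15] read 'd'  n2⇒n13
[16] read 'c'  n13⇒n5 (fail-walked)
[17] read 'b'  n5⇒n6  emit P2@[15:17]
[18] read 'c'  n6⇒n2 (fail-walked)
[19] read 'a'  n2⇒n1 (fail-walked)  emit P0@[19:19]
[20] read 'b'  n1⇒n7 (fail-walked)
[21] read 'e'  n7⇒n0 (fail-walked)
[22] read 'a'  n0⇒n1  emit P0@[22:22]
[23] read 'd'  n1⇒n4 (fail-walked)
[24] read 'd'  n4⇒n16
[25] read 'a'  n16⇒n17  emit P0@[25:25],P6@[23:25]
[26] read 'd'  n17⇒n4 (fail-walked)
[27] read 'e'  n4⇒n0 (fail-walked)
[28] read 'd'  n0⇒n4
[29] read 'b'  n4⇒n7 (fail-walked)
[30] read 'b'  n7⇒n7 (fail-walked)
[31] read 'b'  n7⇒n7 (fail-walked)
[32] read 'a'  n7⇒n11  emit P0@[32:32]
[33] read 'b'  n11⇒n12  emit P4@[31:33]
[34] read 'a'  n12⇒n11 (fail-walked)  emit P0@[34:34]
[35] read 'a'  n11⇒n1 (fail-walked)  emit P0@[35:35]
[36] read 'b'  n1⇒n7 (fail-walked)
[37] read 'd'  n7⇒n8
[38] read 'd'  n8⇒n9
[39] read 'a'  n9⇒n10  emit P0@[39:39],P3@[36:39],P6@[37:39]
[40] read 'c'  n10⇒n2 (fail-walked)
[41] read 'd'  n2⇒n13
[42] read 'd'  n13⇒n14
[43] read 'd'  n14⇒n15  emit P5@[40:43]
[44] read 'b'  n15⇒n7 (fail-walked)
[45] read 'e'  n7⇒n0 (fail-walked)
[46] read 'b'  n0⇒n7

All matches (sorted): [[2,0],[4,1],[10,0],[10,3],[10,6],[17,2],[19,0],[22,0],[25,0],[25,6],[32,0],[33,4],[34,0],[35,0],[39,0],[39,3],[39,6],[43,5]]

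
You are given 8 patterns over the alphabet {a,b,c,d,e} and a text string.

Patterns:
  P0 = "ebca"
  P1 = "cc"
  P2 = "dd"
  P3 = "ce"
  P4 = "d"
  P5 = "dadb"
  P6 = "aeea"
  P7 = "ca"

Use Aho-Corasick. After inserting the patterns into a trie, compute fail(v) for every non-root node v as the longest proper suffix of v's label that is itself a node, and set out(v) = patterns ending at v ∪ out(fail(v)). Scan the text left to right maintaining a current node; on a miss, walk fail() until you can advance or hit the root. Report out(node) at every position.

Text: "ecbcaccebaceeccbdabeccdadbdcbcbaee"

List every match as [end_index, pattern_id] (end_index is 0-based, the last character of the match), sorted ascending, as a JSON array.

Build:
Trie (insert patterns):
  0='ε' goto a→13 c→5 d→7 e→1
  1='e' goto b→2
  2='eb' goto c→3
  3='ebc' goto a→4
  4='ebca' goto ·  [P0 ends]
  5='c' goto a→17 c→6 e→9
  6='cc' goto ·  [P1 ends]
  7='d' goto a→10 d→8  [P4 ends]
  8='dd' goto ·  [P2 ends]
  9='ce' goto ·  [P3 ends]
  10='da' goto d→11
  11='dad' goto b→12
  12='dadb' goto ·  [P5 ends]
  13='a' goto e→14
  14='ae' goto e→15
  15='aee' goto a→16
  16='aeea' goto ·  [P6 ends]
  17='ca' goto ·  [P7 ends]

BFS fail/out derivation:
  fail(1) 'e': from fail(0)=0 chase 'e': 0 ⇒ 0;  out=∅∪out(0)=∅
  fail(5) 'c': from fail(0)=0 chase 'c': 0 ⇒ 0;  out=∅∪out(0)=∅
  fail(7) 'd': from fail(0)=0 chase 'd': 0 ⇒ 0;  out={4}∪out(0)={4}
  fail(13) 'a': from fail(0)=0 chase 'a': 0 ⇒ 0;  out=∅∪out(0)=∅
  fail(2) 'eb': from fail(1)=0 chase 'b': 0 ⇒ 0;  out=∅∪out(0)=∅
  fail(6) 'cc': from fail(5)=0 chase 'c': 0 ⇒ 5;  out={1}∪out(5)={1}
  fail(8) 'dd': from fail(7)=0 chase 'd': 0 ⇒ 7;  out={2}∪out(7)={2,4}
  fail(9) 'ce': from fail(5)=0 chase 'e': 0 ⇒ 1;  out={3}∪out(1)={3}
  fail(10) 'da': from fail(7)=0 chase 'a': 0 ⇒ 13;  out=∅∪out(13)=∅
  fail(14) 'ae': from fail(13)=0 chase 'e': 0 ⇒ 1;  out=∅∪out(1)=∅
  fail(17) 'ca': from fail(5)=0 chase 'a': 0 ⇒ 13;  out={7}∪out(13)={7}
  fail(3) 'ebc': from fail(2)=0 chase 'c': 0 ⇒ 5;  out=∅∪out(5)=∅
  fail(11) 'dad': from fail(10)=13 chase 'd': 13→0 ⇒ 7;  out=∅∪out(7)={4}
  fail(15) 'aee': from fail(14)=1 chase 'e': 1→0 ⇒ 1;  out=∅∪out(1)=∅
  fail(4) 'ebca': from fail(3)=5 chase 'a': 5 ⇒ 17;  out={0}∪out(17)={0,7}
  fail(12) 'dadb': from fail(11)=7 chase 'b': 7→0 ⇒ 0;  out={5}∪out(0)={5}
  fail(16) 'aeea': from fail(15)=1 chase 'a': 1→0 ⇒ 13;  out={6}∪out(13)={6}

Scan:
pos 0 'e': at 1
pos 1 'c': at 5 (fail-walked)
pos 2 'b': at 0 (fail-walked)
pos 3 'c': at 5
pos 4 'a': at 17  emit P7@[3:4]
pos 5 'c': at 5 (fail-walked)
pos 6 'c': at 6  emit P1@[5:6]
pos 7 'e': at 9 (fail-walked)  emit P3@[6:7]
pos 8 'b': at 2 (fail-walked)
pos 9 'a': at 13 (fail-walked)
pos 10 'c': at 5 (fail-walked)
pos 11 'e': at 9  emit P3@[10:11]
pos 12 'e': at 1 (fail-walked)
pos 13 'c': at 5 (fail-walked)
pos 14 'c': at 6  emit P1@[13:14]
pos 15 'b': at 0 (fail-walked)
pos 16 'd': at 7  emit P4@[16:16]
pos 17 'a': at 10
pos 18 'b': at 0 (fail-walked)
pos 19 'e': at 1
pos 20 'c': at 5 (fail-walked)
pos 21 'c': at 6  emit P1@[20:21]
pos 22 'd': at 7 (fail-walked)  emit P4@[22:22]
pos 23 'a': at 10
pos 24 'd': at 11  emit P4@[24:24]
pos 25 'b': at 12  emit P5@[22:25]
pos 26 'd': at 7 (fail-walked)  emit P4@[26:26]
pos 27 'c': at 5 (fail-walked)
pos 28 'b': at 0 (fail-walked)
pos 29 'c': at 5
pos 30 'b': at 0 (fail-walked)
pos 31 'a': at 13
pos 32 'e': at 14
pos 33 'e': at 15

Matches: [[4,7],[6,1],[7,3],[11,3],[14,1],[16,4],[21,1],[22,4],[24,4],[25,5],[26,4]]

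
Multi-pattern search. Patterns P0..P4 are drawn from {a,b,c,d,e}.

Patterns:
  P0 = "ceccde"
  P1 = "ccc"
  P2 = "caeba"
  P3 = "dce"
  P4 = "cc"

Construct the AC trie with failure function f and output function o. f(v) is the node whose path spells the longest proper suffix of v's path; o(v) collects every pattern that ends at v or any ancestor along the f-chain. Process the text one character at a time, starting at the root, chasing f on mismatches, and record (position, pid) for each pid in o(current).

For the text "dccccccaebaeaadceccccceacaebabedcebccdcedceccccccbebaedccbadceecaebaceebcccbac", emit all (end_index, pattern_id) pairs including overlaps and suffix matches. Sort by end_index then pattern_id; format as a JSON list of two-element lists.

Build automaton:
Trie nodes:
  n0 'ε': c→1 d→13
  n1 'c': a→9 c→7 e→2
  n2 'ce': c→3
  n3 'cec': c→4
  n4 'cecc': d→5
  n5 'ceccd': e→6
  n6 'ceccde': ·  ←P0
  n7 'cc': c→8  ←P4
  n8 'ccc': ·  ←P1
  n9 'ca': e→10
  n10 'cae': b→11
  n11 'caeb': a→12
  n12 'caeba': ·  ←P2
  n13 'd': c→14
  n14 'dc': e→15
  n15 'dce': ·  ←P3

Failure links (BFS by depth):
  fail(1) 'c': from fail(0)=0 chase 'c': 0 ⇒ 0;  out=∅∪out(0)=∅
  fail(13) 'd': from fail(0)=0 chase 'd': 0 ⇒ 0;  out=∅∪out(0)=∅
  fail(2) 'ce': from fail(1)=0 chase 'e': 0 ⇒ 0;  out=∅∪out(0)=∅
  fail(7) 'cc': from fail(1)=0 chase 'c': 0 ⇒ 1;  out={4}∪out(1)={4}
  fail(9) 'ca': from fail(1)=0 chase 'a': 0 ⇒ 0;  out=∅∪out(0)=∅
  fail(14) 'dc': from fail(13)=0 chase 'c': 0 ⇒ 1;  out=∅∪out(1)=∅
  fail(3) 'cec': from fail(2)=0 chase 'c': 0 ⇒ 1;  out=∅∪out(1)=∅
  fail(8) 'ccc': from fail(7)=1 chase 'c': 1 ⇒ 7;  out={1}∪out(7)={1,4}
  fail(10) 'cae': from fail(9)=0 chase 'e': 0 ⇒ 0;  out=∅∪out(0)=∅
  fail(15) 'dce': from fail(14)=1 chase 'e': 1 ⇒ 2;  out={3}∪out(2)={3}
  fail(4) 'cecc': from fail(3)=1 chase 'c': 1 ⇒ 7;  out=∅∪out(7)={4}
  fail(11) 'caeb': from fail(10)=0 chase 'b': 0 ⇒ 0;  out=∅∪out(0)=∅
  fail(5) 'ceccd': from fail(4)=7 chase 'd': 7→1→0 ⇒ 13;  out=∅∪out(13)=∅
  fail(12) 'caeba': from fail(11)=0 chase 'a': 0 ⇒ 0;  out={2}∪out(0)={2}
  fail(6) 'ceccde': from fail(5)=13 chase 'e': 13→0 ⇒ 0;  out={0}∪out(0)={0}

Run:
pos 0 'd': at 13
pos 1 'c': at 14
pos 2 'c': at 7 ·f  → match P4@[1:2]
pos 3 'c': at 8  → match P1@[1:3],P4@[2:3]
pos 4 'c': at 8 ·f  → match P1@[2:4],P4@[3:4]
pos 5 'c': at 8 ·f  → match P1@[3:5],P4@[4:5]
pos 6 'c': at 8 ·f  → match P1@[4:6],P4@[5:6]
pos 7 'a': at 9 ·f
pos 8 'e': at 10
pos 9 'b': at 11
pos 10 'a': at 12  → match P2@[6:10]
pos 11 'e': at 0 ·f
pos 12 'a': at 0
pos 13 'a': at 0
pos 14 'd': at 13
pos 15 'c': at 14
pos 16 'e': at 15  → match P3@[14:16]
pos 17 'c': at 3 ·f
pos 18 'c': at 4  → match P4@[17:18]
pos 19 'c': at 8 ·f  → match P1@[17:19],P4@[18:19]
pos 20 'c': at 8 ·f  → match P1@[18:20],P4@[19:20]
pos 21 'c': at 8 ·f  → match P1@[19:21],P4@[20:21]
pos 22 'e': at 2 ·f
pos 23 'a': at 0 ·f
pos 24 'c': at 1
pos 25 'a': at 9
pos 26 'e': at 10
pos 27 'b': at 11
pos 28 'a': at 12  → match P2@[24:28]
pos 29 'b': at 0 ·f
pos 30 'e': at 0
pos 31 'd': at 13
pos 32 'c': at 14
pos 33 'e': at 15  → match P3@[31:33]
pos 34 'b': at 0 ·f
pos 35 'c': at 1
pos 36 'c': at 7  → match P4@[35:36]
pos 37 'd': at 13 ·f
pos 38 'c': at 14
pos 39 'e': at 15  → match P3@[37:39]
pos 40 'd': at 13 ·f
pos 41 'c': at 14
pos 42 'e': at 15  → match P3@[40:42]
pos 43 'c': at 3 ·f
pos 44 'c': at 4  → match P4@[43:44]
pos 45 'c': at 8 ·f  → match P1@[43:45],P4@[44:45]
pos 46 'c': at 8 ·f  → match P1@[44:46],P4@[45:46]
pos 47 'c': at 8 ·f  → match P1@[45:47],P4@[46:47]
pos 48 'c': at 8 ·f  → match P1@[46:48],P4@[47:48]
pos 49 'b': at 0 ·f
pos 50 'e': at 0
pos 51 'b': at 0
pos 52 'a': at 0
pos 53 'e': at 0
pos 54 'd': at 13
pos 55 'c': at 14
pos 56 'c': at 7 ·f  → match P4@[55:56]
pos 57 'b': at 0 ·f
pos 58 'a': at 0
pos 59 'd': at 13
pos 60 'c': at 14
pos 61 'e': at 15  → match P3@[59:61]
pos 62 'e': at 0 ·f
pos 63 'c': at 1
pos 64 'a': at 9
pos 65 'e': at 10
pos 66 'b': at 11
pos 67 'a': at 12  → match P2@[63:67]
pos 68 'c': at 1 ·f
pos 69 'e': at 2
pos 70 'e': at 0 ·f
pos 71 'b': at 0
pos 72 'c': at 1
pos 73 'c': at 7  → match P4@[72:73]
pos 74 'c': at 8  → match P1@[72:74],P4@[73:74]
pos 75 'b': at 0 ·f
pos 76 'a': at 0
pos 77 'c': at 1

All matches (sorted): [[2,4],[3,1],[3,4],[4,1],[4,4],[5,1],[5,4],[6,1],[6,4],[10,2],[16,3],[18,4],[19,1],[19,4],[20,1],[20,4],[21,1],[21,4],[28,2],[33,3],[36,4],[39,3],[42,3],[44,4],[45,1],[45,4],[46,1],[46,4],[47,1],[47,4],[48,1],[48,4],[56,4],[61,3],[67,2],[73,4],[74,1],[74,4]]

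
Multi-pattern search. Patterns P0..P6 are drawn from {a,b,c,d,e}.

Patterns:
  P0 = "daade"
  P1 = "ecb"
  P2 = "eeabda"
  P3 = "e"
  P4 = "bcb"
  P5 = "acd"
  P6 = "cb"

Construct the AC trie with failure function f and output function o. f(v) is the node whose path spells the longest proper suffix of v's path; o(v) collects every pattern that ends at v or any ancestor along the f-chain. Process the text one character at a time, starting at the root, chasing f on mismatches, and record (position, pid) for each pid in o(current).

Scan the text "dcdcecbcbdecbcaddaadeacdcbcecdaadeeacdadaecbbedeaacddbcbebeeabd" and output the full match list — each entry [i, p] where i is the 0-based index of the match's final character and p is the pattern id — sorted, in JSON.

Build:
Trie (insert patterns):
  0='ε' goto a→17 b→14 c→20 d→1 e→6
  1='d' goto a→2
  2='da' goto a→3
  3='daa' goto d→4
  4='daad' goto e→5
  5='daade' goto ·  [P0 ends]
  6='e' goto c→7 e→9  [P3 ends]
  7='ec' goto b→8
  8='ecb' goto ·  [P1 ends]
  9='ee' goto a→10
  10='eea' goto b→11
  11='eeab' goto d→12
  12='eeabd' goto a→13
  13='eeabda' goto ·  [P2 ends]
  14='b' goto c→15
  15='bc' goto b→16
  16='bcb' goto ·  [P4 ends]
  17='a' goto c→18
  18='ac' goto d→19
  19='acd' goto ·  [P5 ends]
  20='c' goto b→21
  21='cb' goto ·  [P6 ends]

Failure links (BFS by depth):
  fail(1) 'd': from fail(0)=0 chase 'd': 0 ⇒ 0;  out=∅∪out(0)=∅
  fail(6) 'e': from fail(0)=0 chase 'e': 0 ⇒ 0;  out={3}∪out(0)={3}
  fail(14) 'b': from fail(0)=0 chase 'b': 0 ⇒ 0;  out=∅∪out(0)=∅
  fail(17) 'a': from fail(0)=0 chase 'a': 0 ⇒ 0;  out=∅∪out(0)=∅
  fail(20) 'c': from fail(0)=0 chase 'c': 0 ⇒ 0;  out=∅∪out(0)=∅
  fail(2) 'da': from fail(1)=0 chase 'a': 0 ⇒ 17;  out=∅∪out(17)=∅
  fail(7) 'ec': from fail(6)=0 chase 'c': 0 ⇒ 20;  out=∅∪out(20)=∅
  fail(9) 'ee': from fail(6)=0 chase 'e': 0 ⇒ 6;  out=∅∪out(6)={3}
  fail(15) 'bc': from fail(14)=0 chase 'c': 0 ⇒ 20;  out=∅∪out(20)=∅
  fail(18) 'ac': from fail(17)=0 chase 'c': 0 ⇒ 20;  out=∅∪out(20)=∅
  fail(21) 'cb': from fail(20)=0 chase 'b': 0 ⇒ 14;  out={6}∪out(14)={6}
  fail(3) 'daa': from fail(2)=17 chase 'a': 17→0 ⇒ 17;  out=∅∪out(17)=∅
  fail(8) 'ecb': from fail(7)=20 chase 'b': 20 ⇒ 21;  out={1}∪out(21)={1,6}
  fail(10) 'eea': from fail(9)=6 chase 'a': 6→0 ⇒ 17;  out=∅∪out(17)=∅
  fail(16) 'bcb': from fail(15)=20 chase 'b': 20 ⇒ 21;  out={4}∪out(21)={4,6}
  fail(19) 'acd': from fail(18)=20 chase 'd': 20→0 ⇒ 1;  out={5}∪out(1)={5}
  fail(4) 'daad': from fail(3)=17 chase 'd': 17→0 ⇒ 1;  out=∅∪out(1)=∅
  fail(11) 'eeab': from fail(10)=17 chase 'b': 17→0 ⇒ 14;  out=∅∪out(14)=∅
  fail(5) 'daade': from fail(4)=1 chase 'e': 1→0 ⇒ 6;  out={0}∪out(6)={0,3}
  fail(12) 'eeabd': from fail(11)=14 chase 'd': 14→0 ⇒ 1;  out=∅∪out(1)=∅
  fail(13) 'eeabda': from fail(12)=1 chase 'a': 1 ⇒ 2;  out={2}∪out(2)={2}

Text stream:
pos 0 'd': at 1
pos 1 'c': at 20 (via fail)
pos 2 'd': at 1 (via fail)
pos 3 'c': at 20 (via fail)
pos 4 'e': at 6 (via fail)  → match P3@[4:4]
pos 5 'c': at 7
pos 6 'b': at 8  → match P1@[4:6],P6@[5:6]
pos 7 'c': at 15 (via fail)
pos 8 'b': at 16  → match P4@[6:8],P6@[7:8]
pos 9 'd': at 1 (via fail)
pos 10 'e': at 6 (via fail)  → match P3@[10:10]
pos 11 'c': at 7
pos 12 'b': at 8  → match P1@[10:12],P6@[11:12]
pos 13 'c': at 15 (via fail)
pos 14 'a': at 17 (via fail)
pos 15 'd': at 1 (via fail)
pos 16 'd': at 1 (via fail)
pos 17 'a': at 2
pos 18 'a': at 3
pos 19 'd': at 4
pos 20 'e': at 5  → match P0@[16:20],P3@[20:20]
pos 21 'a': at 17 (via fail)
pos 22 'c': at 18
pos 23 'd': at 19  → match P5@[21:23]
pos 24 'c': at 20 (via fail)
pos 25 'b': at 21  → match P6@[24:25]
pos 26 'c': at 15 (via fail)
pos 27 'e': at 6 (via fail)  → match P3@[27:27]
pos 28 'c': at 7
pos 29 'd': at 1 (via fail)
pos 30 'a': at 2
pos 31 'a': at 3
pos 32 'd': at 4
pos 33 'e': at 5  → match P0@[29:33],P3@[33:33]
pos 34 'e': at 9 (via fail)  → match P3@[34:34]
pos 35 'a': at 10
pos 36 'c': at 18 (via fail)
pos 37 'd': at 19  → match P5@[35:37]
pos 38 'a': at 2 (via fail)
pos 39 'd': at 1 (via fail)
pos 40 'a': at 2
pos 41 'e': at 6 (via fail)  → match P3@[41:41]
pos 42 'c': at 7
pos 43 'b': at 8  → match P1@[41:43],P6@[42:43]
pos 44 'b': at 14 (via fail)
pos 45 'e': at 6 (via fail)  → match P3@[45:45]
pos 46 'd': at 1 (via fail)
pos 47 'e': at 6 (via fail)  → match P3@[47:47]
pos 48 'a': at 17 (via fail)
pos 49 'a': at 17 (via fail)
pos 50 'c': at 18
pos 51 'd': at 19  → match P5@[49:51]
pos 52 'd': at 1 (via fail)
pos 53 'b': at 14 (via fail)
pos 54 'c': at 15
pos 55 'b': at 16  → match P4@[53:55],P6@[54:55]
pos 56 'e': at 6 (via fail)  → match P3@[56:56]
pos 57 'b': at 14 (via fail)
pos 58 'e': at 6 (via fail)  → match P3@[58:58]
pos 59 'e': at 9  → match P3@[59:59]
pos 60 'a': at 10
pos 61 'b': at 11
pos 62 'd': at 12

All matches (sorted): [[4,3],[6,1],[6,6],[8,4],[8,6],[10,3],[12,1],[12,6],[20,0],[20,3],[23,5],[25,6],[27,3],[33,0],[33,3],[34,3],[37,5],[41,3],[43,1],[43,6],[45,3],[47,3],[51,5],[55,4],[55,6],[56,3],[58,3],[59,3]]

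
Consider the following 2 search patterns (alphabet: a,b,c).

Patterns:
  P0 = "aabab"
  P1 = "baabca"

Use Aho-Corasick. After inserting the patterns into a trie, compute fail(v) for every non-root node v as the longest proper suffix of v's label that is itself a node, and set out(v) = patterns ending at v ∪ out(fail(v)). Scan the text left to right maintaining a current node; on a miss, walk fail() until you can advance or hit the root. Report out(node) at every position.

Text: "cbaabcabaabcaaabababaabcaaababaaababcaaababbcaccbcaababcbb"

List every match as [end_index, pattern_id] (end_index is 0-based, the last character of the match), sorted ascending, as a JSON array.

Build automaton:
Trie (insert patterns):
  n0 'ε': a→1 b→6
  n1 'a': a→2
  n2 'aa': b→3
  n3 'aab': a→4
  n4 'aaba': b→5
  n5 'aabab': ·  [P0 ends]
  n6 'b': a→7
  n7 'ba': a→8
  n8 'baa': b→9
  n9 'baab': c→10
  n10 'baabc': a→11
  n11 'baabca': ·  [P1 ends]

Failure links (BFS by depth):
  fail(1) 'a': from fail(0)=0 chase 'a': 0 ⇒ 0;  out=∅∪out(0)=∅
  fail(6) 'b': from fail(0)=0 chase 'b': 0 ⇒ 0;  out=∅∪out(0)=∅
  fail(2) 'aa': from fail(1)=0 chase 'a': 0 ⇒ 1;  out=∅∪out(1)=∅
  fail(7) 'ba': from fail(6)=0 chase 'a': 0 ⇒ 1;  out=∅∪out(1)=∅
  fail(3) 'aab': from fail(2)=1 chase 'b': 1→0 ⇒ 6;  out=∅∪out(6)=∅
  fail(8) 'baa': from fail(7)=1 chase 'a': 1 ⇒ 2;  out=∅∪out(2)=∅
  fail(4) 'aaba': from fail(3)=6 chase 'a': 6 ⇒ 7;  out=∅∪out(7)=∅
  fail(9) 'baab': from fail(8)=2 chase 'b': 2 ⇒ 3;  out=∅∪out(3)=∅
  fail(5) 'aabab': from fail(4)=7 chase 'b': 7→1→0 ⇒ 6;  out={0}∪out(6)={0}
  fail(10) 'baabc': from fail(9)=3 chase 'c': 3→6→0 ⇒ 0;  out=∅∪out(0)=∅
  fail(11) 'baabca': from fail(10)=0 chase 'a': 0 ⇒ 1;  out={1}∪out(1)={1}

Scan:
i=0 'c': node 0→0
i=1 'b': node 0→6
i=2 'a': node 6→7
i=3 'a': node 7→8
i=4 'b': node 8→9
i=5 'c': node 9→10
i=6 'a': node 10→11  emit P1@[1:6]
i=7 'b': node 11→6 ·f
i=8 'a': node 6→7
i=9 'a': node 7→8
i=10 'b': node 8→9
i=11 'c': node 9→10
i=12 'a': node 10→11  emit P1@[7:12]
i=13 'a': node 11→2 ·f
i=14 'a': node 2→2 ·f
i=15 'b': node 2→3
i=16 'a': node 3→4
i=17 'b': node 4→5  emit P0@[13:17]
i=18 'a': node 5→7 ·f
i=19 'b': node 7→6 ·f
i=20 'a': node 6→7
i=21 'a': node 7→8
i=22 'b': node 8→9
i=23 'c': node 9→10
i=24 'a': node 10→11  emit P1@[19:24]
i=25 'a': node 11→2 ·f
i=26 'a': node 2→2 ·f
i=27 'b': node 2→3
i=28 'a': node 3→4
i=29 'b': node 4→5  emit P0@[25:29]
i=30 'a': node 5→7 ·f
i=31 'a': node 7→8
i=32 'a': node 8→2 ·f
i=33 'b': node 2→3
i=34 'a': node 3→4
i=35 'b': node 4→5  emit P0@[31:35]
i=36 'c': node 5→0 ·f
i=37 'a': node 0→1
i=38 'a': node 1→2
i=39 'a': node 2→2 ·f
i=40 'b': node 2→3
i=41 'a': node 3→4
i=42 'b': node 4→5  emit P0@[38:42]
i=43 'b': node 5→6 ·f
i=44 'c': node 6→0 ·f
i=45 'a': node 0→1
i=46 'c': node 1→0 ·f
i=47 'c': node 0→0
i=48 'b': node 0→6
i=49 'c': node 6→0 ·f
i=50 'a': node 0→1
i=51 'a': node 1→2
i=52 'b': node 2→3
i=53 'a': node 3→4
i=54 'b': node 4→5  emit P0@[50:54]
i=55 'c': node 5→0 ·f
i=56 'b': node 0→6
i=57 'b': node 6→6 ·f

All matches (sorted): [[6,1],[12,1],[17,0],[24,1],[29,0],[35,0],[42,0],[54,0]]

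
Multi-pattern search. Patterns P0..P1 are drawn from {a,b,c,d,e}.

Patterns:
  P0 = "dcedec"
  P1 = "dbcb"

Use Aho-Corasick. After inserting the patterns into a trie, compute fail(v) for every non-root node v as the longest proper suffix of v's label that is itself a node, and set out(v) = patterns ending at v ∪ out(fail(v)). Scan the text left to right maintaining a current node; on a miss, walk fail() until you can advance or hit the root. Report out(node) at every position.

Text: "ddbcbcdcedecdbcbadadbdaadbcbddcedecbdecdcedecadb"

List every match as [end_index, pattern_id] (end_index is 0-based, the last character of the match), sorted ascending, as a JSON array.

Build:
Trie (insert patterns):
  n0 'ε': d→1
  n1 'd': b→7 c→2
  n2 'dc': e→3
  n3 'dce': d→4
  n4 'dced': e→5
  n5 'dcede': c→6
  n6 'dcedec': ·  [P0 ends]
  n7 'db': c→8
  n8 'dbc': b→9
  n9 'dbcb': ·  [P1 ends]

Failure links (BFS by depth):
  n1('d'): parent n0 fail=0; on 'd' 0 → fail=0;  out ∅∪∅=∅
  n2('dc'): parent n1 fail=0; on 'c' 0 → fail=0;  out ∅∪∅=∅
  n7('db'): parent n1 fail=0; on 'b' 0 → fail=0;  out ∅∪∅=∅
  n3('dce'): parent n2 fail=0; on 'e' 0 → fail=0;  out ∅∪∅=∅
  n8('dbc'): parent n7 fail=0; on 'c' 0 → fail=0;  out ∅∪∅=∅
  n4('dced'): parent n3 fail=0; on 'd' 0 → fail=1;  out ∅∪∅=∅
  n9('dbcb'): parent n8 fail=0; on 'b' 0 → fail=0;  out {1}∪∅={1}
  n5('dcede'): parent n4 fail=1; on 'e' 1→0 → fail=0;  out ∅∪∅=∅
  n6('dcedec'): parent n5 fail=0; on 'c' 0 → fail=0;  out {0}∪∅={0}

Run:
pos 0 'd': at 1
pos 1 'd': at 1 (fail-walked)
pos 2 'b': at 7
pos 3 'c': at 8
pos 4 'b': at 9  ** P1@[1:4]
pos 5 'c': at 0 (fail-walked)
pos 6 'd': at 1
pos 7 'c': at 2
pos 8 'e': at 3
pos 9 'd': at 4
pos 10 'e': at 5
pos 11 'c': at 6  ** P0@[6:11]
pos 12 'd': at 1 (fail-walked)
pos 13 'b': at 7
pos 14 'c': at 8
pos 15 'b': at 9  ** P1@[12:15]
pos 16 'a': at 0 (fail-walked)
pos 17 'd': at 1
pos 18 'a': at 0 (fail-walked)
pos 19 'd': at 1
pos 20 'b': at 7
pos 21 'd': at 1 (fail-walked)
pos 22 'a': at 0 (fail-walked)
pos 23 'a': at 0
pos 24 'd': at 1
pos 25 'b': at 7
pos 26 'c': at 8
pos 27 'b': at 9  ** P1@[24:27]
pos 28 'd': at 1 (fail-walked)
pos 29 'd': at 1 (fail-walked)
pos 30 'c': at 2
pos 31 'e': at 3
pos 32 'd': at 4
pos 33 'e': at 5
pos 34 'c': at 6  ** P0@[29:34]
pos 35 'b': at 0 (fail-walked)
pos 36 'd': at 1
pos 37 'e': at 0 (fail-walked)
pos 38 'c': at 0
pos 39 'd': at 1
pos 40 'c': at 2
pos 41 'e': at 3
pos 42 'd': at 4
pos 43 'e': at 5
pos 44 'c': at 6  ** P0@[39:44]
pos 45 'a': at 0 (fail-walked)
pos 46 'd': at 1
pos 47 'b': at 7

All matches (sorted): [[4,1],[11,0],[15,1],[27,1],[34,0],[44,0]]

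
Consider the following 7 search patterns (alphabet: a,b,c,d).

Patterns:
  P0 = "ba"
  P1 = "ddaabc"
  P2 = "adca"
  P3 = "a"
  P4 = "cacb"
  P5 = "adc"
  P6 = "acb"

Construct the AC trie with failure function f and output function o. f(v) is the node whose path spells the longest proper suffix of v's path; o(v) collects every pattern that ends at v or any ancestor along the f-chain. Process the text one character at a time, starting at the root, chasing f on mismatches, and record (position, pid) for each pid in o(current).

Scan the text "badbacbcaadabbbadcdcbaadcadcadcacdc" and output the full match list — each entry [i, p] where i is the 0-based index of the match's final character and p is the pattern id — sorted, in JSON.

Build automaton:
Trie (insert patterns):
  n0 'ε': a→9 b→1 c→13 d→3
  n1 'b': a→2
  n2 'ba': ·  ←P0
  n3 'd': d→4
  n4 'dd': a→5
  n5 'dda': a→6
  n6 'ddaa': b→7
  n7 'ddaab': c→8
  n8 'ddaabc': ·  ←P1
  n9 'a': c→17 d→10  ←P3
  n10 'ad': c→11
  n11 'adc': a→12  ←P5
  n12 'adca': ·  ←P2
  n13 'c': a→14
  n14 'ca': c→15
  n15 'cac': b→16
  n16 'cacb': ·  ←P4
  n17 'ac': b→18
  n18 'acb': ·  ←P6

Failure links (BFS by depth):
  n1('b'): parent n0 fail=0; on 'b' 0 → fail=0;  out ∅∪∅=∅
  n3('d'): parent n0 fail=0; on 'd' 0 → fail=0;  out ∅∪∅=∅
  n9('a'): parent n0 fail=0; on 'a' 0 → fail=0;  out {3}∪∅={3}
  n13('c'): parent n0 fail=0; on 'c' 0 → fail=0;  out ∅∪∅=∅
  n2('ba'): parent n1 fail=0; on 'a' 0 → fail=9;  out {0}∪{3}={0,3}
  n4('dd'): parent n3 fail=0; on 'd' 0 → fail=3;  out ∅∪∅=∅
  n10('ad'): parent n9 fail=0; on 'd' 0 → fail=3;  out ∅∪∅=∅
  n14('ca'): parent n13 fail=0; on 'a' 0 → fail=9;  out ∅∪{3}={3}
  n17('ac'): parent n9 fail=0; on 'c' 0 → fail=13;  out ∅∪∅=∅
  n5('dda'): parent n4 fail=3; on 'a' 3→0 → fail=9;  out ∅∪{3}={3}
  n11('adc'): parent n10 fail=3; on 'c' 3→0 → fail=13;  out {5}∪∅={5}
  n15('cac'): parent n14 fail=9; on 'c' 9 → fail=17;  out ∅∪∅=∅
  n18('acb'): parent n17 fail=13; on 'b' 13→0 → fail=1;  out {6}∪∅={6}
  n6('ddaa'): parent n5 fail=9; on 'a' 9→0 → fail=9;  out ∅∪{3}={3}
  n12('adca'): parent n11 fail=13; on 'a' 13 → fail=14;  out {2}∪{3}={2,3}
  n16('cacb'): parent n15 fail=17; on 'b' 17 → fail=18;  out {4}∪{6}={4,6}
  n7('ddaab'): parent n6 fail=9; on 'b' 9→0 → fail=1;  out ∅∪∅=∅
  n8('ddaabc'): parent n7 fail=1; on 'c' 1→0 → fail=13;  out {1}∪∅={1}

Run:
i=0 'b': node 0→1
i=1 'a': node 1→2  emit P0@[0:1],P3@[1:1]
i=2 'd': node 2→10 (via fail)
i=3 'b': node 10→1 (via fail)
i=4 'a': node 1→2  emit P0@[3:4],P3@[4:4]
i=5 'c': node 2→17 (via fail)
i=6 'b': node 17→18  emit P6@[4:6]
i=7 'c': node 18→13 (via fail)
i=8 'a': node 13→14  emit P3@[8:8]
i=9 'a': node 14→9 (via fail)  emit P3@[9:9]
i=10 'd': node 9→10
i=11 'a': node 10→9 (via fail)  emit P3@[11:11]
i=12 'b': node 9→1 (via fail)
i=13 'b': node 1→1 (via fail)
i=14 'b': node 1→1 (via fail)
i=15 'a': node 1→2  emit P0@[14:15],P3@[15:15]
i=16 'd': node 2→10 (via fail)
i=17 'c': node 10→11  emit P5@[15:17]
i=18 'd': node 11→3 (via fail)
i=19 'c': node 3→13 (via fail)
i=20 'b': node 13→1 (via fail)
i=21 'a': node 1→2  emit P0@[20:21],P3@[21:21]
i=22 'a': node 2→9 (via fail)  emit P3@[22:22]
i=23 'd': node 9→10
i=24 'c': node 10→11  emit P5@[22:24]
i=25 'a': node 11→12  emit P2@[22:25],P3@[25:25]
i=26 'd': node 12→10 (via fail)
i=27 'c': node 10→11  emit P5@[25:27]
i=28 'a': node 11→12  emit P2@[25:28],P3@[28:28]
i=29 'd': node 12→10 (via fail)
i=30 'c': node 10→11  emit P5@[28:30]
i=31 'a': node 11→12  emit P2@[28:31],P3@[31:31]
i=32 'c': node 12→15 (via fail)
i=33 'd': node 15→3 (via fail)
i=34 'c': node 3→13 (via fail)

Matches: [[1,0],[1,3],[4,0],[4,3],[6,6],[8,3],[9,3],[11,3],[15,0],[15,3],[17,5],[21,0],[21,3],[22,3],[24,5],[25,2],[25,3],[27,5],[28,2],[28,3],[30,5],[31,2],[31,3]]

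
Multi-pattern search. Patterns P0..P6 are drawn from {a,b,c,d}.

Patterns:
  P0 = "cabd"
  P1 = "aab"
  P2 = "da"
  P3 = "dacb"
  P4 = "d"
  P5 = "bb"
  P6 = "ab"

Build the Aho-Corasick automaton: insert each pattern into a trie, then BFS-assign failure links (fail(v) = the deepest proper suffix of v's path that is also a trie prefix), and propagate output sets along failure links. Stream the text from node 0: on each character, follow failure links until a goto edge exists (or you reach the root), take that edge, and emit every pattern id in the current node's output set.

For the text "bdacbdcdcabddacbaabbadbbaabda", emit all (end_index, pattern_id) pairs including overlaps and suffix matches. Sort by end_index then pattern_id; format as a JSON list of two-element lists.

Construct AC machine:
Trie nodes:
  0='ε' goto a→5 b→12 c→1 d→8
  1='c' goto a→2
  2='ca' goto b→3
  3='cab' goto d→4
  4='cabd' goto ·  ←P0
  5='a' goto a→6 b→14
  6='aa' goto b→7
  7='aab' goto ·  ←P1
  8='d' goto a→9  ←P4
  9='da' goto c→10  ←P2
  10='dac' goto b→11
  11='dacb' goto ·  ←P3
  12='b' goto b→13
  13='bb' goto ·  ←P5
  14='ab' goto ·  ←P6

Failure links (BFS by depth):
  n1('c'): parent n0 fail=0; on 'c' 0 → fail=0;  out ∅∪∅=∅
  n5('a'): parent n0 fail=0; on 'a' 0 → fail=0;  out ∅∪∅=∅
  n8('d'): parent n0 fail=0; on 'd' 0 → fail=0;  out {4}∪∅={4}
  n12('b'): parent n0 fail=0; on 'b' 0 → fail=0;  out ∅∪∅=∅
  n2('ca'): parent n1 fail=0; on 'a' 0 → fail=5;  out ∅∪∅=∅
  n6('aa'): parent n5 fail=0; on 'a' 0 → fail=5;  out ∅∪∅=∅
  n9('da'): parent n8 fail=0; on 'a' 0 → fail=5;  out {2}∪∅={2}
  n13('bb'): parent n12 fail=0; on 'b' 0 → fail=12;  out {5}∪∅={5}
  n14('ab'): parent n5 fail=0; on 'b' 0 → fail=12;  out {6}∪∅={6}
  n3('cab'): parent n2 fail=5; on 'b' 5 → fail=14;  out ∅∪{6}={6}
  n7('aab'): parent n6 fail=5; on 'b' 5 → fail=14;  out {1}∪{6}={1,6}
  n10('dac'): parent n9 fail=5; on 'c' 5→0 → fail=1;  out ∅∪∅=∅
  n4('cabd'): parent n3 fail=14; on 'd' 14→12→0 → fail=8;  out {0}∪{4}={0,4}
  n11('dacb'): parent n10 fail=1; on 'b' 1→0 → fail=12;  out {3}∪∅={3}

Run:
pos 0 'b': at 12
pos 1 'd': at 8 (via fail)  ** P4@[1:1]
pos 2 'a': at 9  ** P2@[1:2]
pos 3 'c': at 10
pos 4 'b': at 11  ** P3@[1:4]
pos 5 'd': at 8 (via fail)  ** P4@[5:5]
pos 6 'c': at 1 (via fail)
pos 7 'd': at 8 (via fail)  ** P4@[7:7]
pos 8 'c': at 1 (via fail)
pos 9 'a': at 2
pos 10 'b': at 3  ** P6@[9:10]
pos 11 'd': at 4  ** P0@[8:11],P4@[11:11]
pos 12 'd': at 8 (via fail)  ** P4@[12:12]
pos 13 'a': at 9  ** P2@[12:13]
pos 14 'c': at 10
pos 15 'b': at 11  ** P3@[12:15]
pos 16 'a': at 5 (via fail)
pos 17 'a': at 6
pos 18 'b': at 7  ** P1@[16:18],P6@[17:18]
pos 19 'b': at 13 (via fail)  ** P5@[18:19]
pos 20 'a': at 5 (via fail)
pos 21 'd': at 8 (via fail)  ** P4@[21:21]
pos 22 'b': at 12 (via fail)
pos 23 'b': at 13  ** P5@[22:23]
pos 24 'a': at 5 (via fail)
pos 25 'a': at 6
pos 26 'b': at 7  ** P1@[24:26],P6@[25:26]
pos 27 'd': at 8 (via fail)  ** P4@[27:27]
pos 28 'a': at 9  ** P2@[27:28]

Matches: [[1,4],[2,2],[4,3],[5,4],[7,4],[10,6],[11,0],[11,4],[12,4],[13,2],[15,3],[18,1],[18,6],[19,5],[21,4],[23,5],[26,1],[26,6],[27,4],[28,2]]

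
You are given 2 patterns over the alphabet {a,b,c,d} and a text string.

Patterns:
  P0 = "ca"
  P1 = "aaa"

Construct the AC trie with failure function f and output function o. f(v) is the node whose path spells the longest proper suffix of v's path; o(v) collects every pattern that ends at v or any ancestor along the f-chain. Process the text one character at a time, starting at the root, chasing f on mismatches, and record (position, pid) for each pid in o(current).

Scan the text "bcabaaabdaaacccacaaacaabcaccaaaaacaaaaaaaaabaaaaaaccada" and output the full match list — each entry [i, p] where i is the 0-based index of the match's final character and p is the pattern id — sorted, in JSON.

Build automaton:
Trie (insert patterns):
  n0 'ε': a→3 c→1
  n1 'c': a→2
  n2 'ca': ·  [P0 ends]
  n3 'a': a→4
  n4 'aa': a→5
  n5 'aaa': ·  [P1 ends]

Failure links (BFS by depth):
  fail(1) 'c': from fail(0)=0 chase 'c': 0 ⇒ 0;  out=∅∪out(0)=∅
  fail(3) 'a': from fail(0)=0 chase 'a': 0 ⇒ 0;  out=∅∪out(0)=∅
  fail(2) 'ca': from fail(1)=0 chase 'a': 0 ⇒ 3;  out={0}∪out(3)={0}
  fail(4) 'aa': from fail(3)=0 chase 'a': 0 ⇒ 3;  out=∅∪out(3)=∅
  fail(5) 'aaa': from fail(4)=3 chase 'a': 3 ⇒ 4;  out={1}∪out(4)={1}

Text stream:
[0] read 'b'  n0⇒n0
[1] read 'c'  n0⇒n1
[2] read 'a'  n1⇒n2  emit P0@[1:2]
[3] read 'b'  n2⇒n0 (fail-walked)
[4] read 'a'  n0⇒n3
[5] read 'a'  n3⇒n4
[6] read 'a'  n4⇒n5  emit P1@[4:6]
[7] read 'b'  n5⇒n0 (fail-walked)
[8] read 'd'  n0⇒n0
[9] read 'a'  n0⇒n3
[10] read 'a'  n3⇒n4
[11] read 'a'  n4⇒n5  emit P1@[9:11]
[12] read 'c'  n5⇒n1 (fail-walked)
[13] read 'c'  n1⇒n1 (fail-walked)
[14] read 'c'  n1⇒n1 (fail-walked)
[15] read 'a'  n1⇒n2  emit P0@[14:15]
[16] read 'c'  n2⇒n1 (fail-walked)
[17] read 'a'  n1⇒n2  emit P0@[16:17]
[18] read 'a'  n2⇒n4 (fail-walked)
[19] read 'a'  n4⇒n5  emit P1@[17:19]
[20] read 'c'  n5⇒n1 (fail-walked)
[21] read 'a'  n1⇒n2  emit P0@[20:21]
[22] read 'a'  n2⇒n4 (fail-walked)
[23] read 'b'  n4⇒n0 (fail-walked)
[24] read 'c'  n0⇒n1
[25] read 'a'  n1⇒n2  emit P0@[24:25]
[26] read 'c'  n2⇒n1 (fail-walked)
[27] read 'c'  n1⇒n1 (fail-walked)
[28] read 'a'  n1⇒n2  emit P0@[27:28]
[29] read 'a'  n2⇒n4 (fail-walked)
[30] read 'a'  n4⇒n5  emit P1@[28:30]
[31] read 'a'  n5⇒n5 (fail-walked)  emit P1@[29:31]
[32] read 'a'  n5⇒n5 (fail-walked)  emit P1@[30:32]
[33] read 'c'  n5⇒n1 (fail-walked)
[34] read 'a'  n1⇒n2  emit P0@[33:34]
[35] read 'a'  n2⇒n4 (fail-walked)
[36] read 'a'  n4⇒n5  emit P1@[34:36]
[37] read 'a'  n5⇒n5 (fail-walked)  emit P1@[35:37]
[38] read 'a'  n5⇒n5 (fail-walked)  emit P1@[36:38]
[39] read 'a'  n5⇒n5 (fail-walked)  emit P1@[37:39]
[40] read 'a'  n5⇒n5 (fail-walked)  emit P1@[38:40]
[41] read 'a'  n5⇒n5 (fail-walked)  emit P1@[39:41]
[42] read 'a'  n5⇒n5 (fail-walked)  emit P1@[40:42]
[43] read 'b'  n5⇒n0 (fail-walked)
[44] read 'a'  n0⇒n3
[45] read 'a'  n3⇒n4
[46] read 'a'  n4⇒n5  emit P1@[44:46]
[47] read 'a'  n5⇒n5 (fail-walked)  emit P1@[45:47]
[48] read 'a'  n5⇒n5 (fail-walked)  emit P1@[46:48]
[49] read 'a'  n5⇒n5 (fail-walked)  emit P1@[47:49]
[50] read 'c'  n5⇒n1 (fail-walked)
[51] read 'c'  n1⇒n1 (fail-walked)
[52] read 'a'  n1⇒n2  emit P0@[51:52]
[53] read 'd'  n2⇒n0 (fail-walked)
[54] read 'a'  n0⇒n3

All matches (sorted): [[2,0],[6,1],[11,1],[15,0],[17,0],[19,1],[21,0],[25,0],[28,0],[30,1],[31,1],[32,1],[34,0],[36,1],[37,1],[38,1],[39,1],[40,1],[41,1],[42,1],[46,1],[47,1],[48,1],[49,1],[52,0]]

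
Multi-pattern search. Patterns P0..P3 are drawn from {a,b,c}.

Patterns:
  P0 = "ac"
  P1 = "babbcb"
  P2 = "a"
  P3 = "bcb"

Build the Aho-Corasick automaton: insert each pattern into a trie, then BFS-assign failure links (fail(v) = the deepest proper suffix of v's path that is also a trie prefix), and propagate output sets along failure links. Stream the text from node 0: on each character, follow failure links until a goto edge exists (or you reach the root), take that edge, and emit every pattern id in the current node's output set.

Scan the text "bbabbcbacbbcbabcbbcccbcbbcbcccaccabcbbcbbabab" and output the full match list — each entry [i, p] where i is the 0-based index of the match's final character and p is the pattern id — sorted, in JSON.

Construct AC machine:
Trie nodes:
  0='ε' goto a→1 b→3
  1='a' goto c→2  [P2 ends]
  2='ac' goto ·  [P0 ends]
  3='b' goto a→4 c→9
  4='ba' goto b→5
  5='bab' goto b→6
  6='babb' goto c→7
  7='babbc' goto b→8
  8='babbcb' goto ·  [P1 ends]
  9='bc' goto b→10
  10='bcb' goto ·  [P3 ends]

BFS fail/out derivation:
  fail(1) 'a': from fail(0)=0 chase 'a': 0 ⇒ 0;  out={2}∪out(0)={2}
  fail(3) 'b': from fail(0)=0 chase 'b': 0 ⇒ 0;  out=∅∪out(0)=∅
  fail(2) 'ac': from fail(1)=0 chase 'c': 0 ⇒ 0;  out={0}∪out(0)={0}
  fail(4) 'ba': from fail(3)=0 chase 'a': 0 ⇒ 1;  out=∅∪out(1)={2}
  fail(9) 'bc': from fail(3)=0 chase 'c': 0 ⇒ 0;  out=∅∪out(0)=∅
  fail(5) 'bab': from fail(4)=1 chase 'b': 1→0 ⇒ 3;  out=∅∪out(3)=∅
  fail(10) 'bcb': from fail(9)=0 chase 'b': 0 ⇒ 3;  out={3}∪out(3)={3}
  fail(6) 'babb': from fail(5)=3 chase 'b': 3→0 ⇒ 3;  out=∅∪out(3)=∅
  fail(7) 'babbc': from fail(6)=3 chase 'c': 3 ⇒ 9;  out=∅∪out(9)=∅
  fail(8) 'babbcb': from fail(7)=9 chase 'b': 9 ⇒ 10;  out={1}∪out(10)={1,3}

Text stream:
i=0 'b': node 0→3
i=1 'b': node 3→3 (via fail)
i=2 'a': node 3→4  ** P2@[2:2]
i=3 'b': node 4→5
i=4 'b': node 5→6
i=5 'c': node 6→7
i=6 'b': node 7→8  ** P1@[1:6],P3@[4:6]
i=7 'a': node 8→4 (via fail)  ** P2@[7:7]
i=8 'c': node 4→2 (via fail)  ** P0@[7:8]
i=9 'b': node 2→3 (via fail)
i=10 'b': node 3→3 (via fail)
i=11 'c': node 3→9
i=12 'b': node 9→10  ** P3@[10:12]
i=13 'a': node 10→4 (via fail)  ** P2@[13:13]
i=14 'b': node 4→5
i=15 'c': node 5→9 (via fail)
i=16 'b': node 9→10  ** P3@[14:16]
i=17 'b': node 10→3 (via fail)
i=18 'c': node 3→9
i=19 'c': node 9→0 (via fail)
i=20 'c': node 0→0
i=21 'b': node 0→3
i=22 'c': node 3→9
i=23 'b': node 9→10  ** P3@[21:23]
i=24 'b': node 10→3 (via fail)
i=25 'c': node 3→9
i=26 'b': node 9→10  ** P3@[24:26]
i=27 'c': node 10→9 (via fail)
i=28 'c': node 9→0 (via fail)
i=29 'c': node 0→0
i=30 'a': node 0→1  ** P2@[30:30]
i=31 'c': node 1→2  ** P0@[30:31]
i=32 'c': node 2→0 (via fail)
i=33 'a': node 0→1  ** P2@[33:33]
i=34 'b': node 1→3 (via fail)
i=35 'c': node 3→9
i=36 'b': node 9→10  ** P3@[34:36]
i=37 'b': node 10→3 (via fail)
i=38 'c': node 3→9
i=39 'b': node 9→10  ** P3@[37:39]
i=40 'b': node 10→3 (via fail)
i=41 'a': node 3→4  ** P2@[41:41]
i=42 'b': node 4→5
i=43 'a': node 5→4 (via fail)  ** P2@[43:43]
i=44 'b': node 4→5

All matches (sorted): [[2,2],[6,1],[6,3],[7,2],[8,0],[12,3],[13,2],[16,3],[23,3],[26,3],[30,2],[31,0],[33,2],[36,3],[39,3],[41,2],[43,2]]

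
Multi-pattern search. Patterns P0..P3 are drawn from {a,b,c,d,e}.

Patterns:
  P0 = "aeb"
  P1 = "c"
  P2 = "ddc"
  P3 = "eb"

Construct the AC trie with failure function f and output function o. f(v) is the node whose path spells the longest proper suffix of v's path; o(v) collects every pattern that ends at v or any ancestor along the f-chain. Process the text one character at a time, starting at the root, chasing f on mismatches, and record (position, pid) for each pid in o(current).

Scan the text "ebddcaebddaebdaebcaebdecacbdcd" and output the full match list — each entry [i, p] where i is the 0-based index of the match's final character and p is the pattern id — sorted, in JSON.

Build:
Trie nodes:
  0='ε' goto a→1 c→4 d→5 e→8
  1='a' goto e→2
  2='ae' goto b→3
  3='aeb' goto ·  ←P0
  4='c' goto ·  ←P1
  5='d' goto d→6
  6='dd' goto c→7
  7='ddc' goto ·  ←P2
  8='e' goto b→9
  9='eb' goto ·  ←P3

BFS fail/out derivation:
  n1('a'): parent n0 fail=0; on 'a' 0 → fail=0;  out ∅∪∅=∅
  n4('c'): parent n0 fail=0; on 'c' 0 → fail=0;  out {1}∪∅={1}
  n5('d'): parent n0 fail=0; on 'd' 0 → fail=0;  out ∅∪∅=∅
  n8('e'): parent n0 fail=0; on 'e' 0 → fail=0;  out ∅∪∅=∅
  n2('ae'): parent n1 fail=0; on 'e' 0 → fail=8;  out ∅∪∅=∅
  n6('dd'): parent n5 fail=0; on 'd' 0 → fail=5;  out ∅∪∅=∅
  n9('eb'): parent n8 fail=0; on 'b' 0 → fail=0;  out {3}∪∅={3}
  n3('aeb'): parent n2 fail=8; on 'b' 8 → fail=9;  out {0}∪{3}={0,3}
  n7('ddc'): parent n6 fail=5; on 'c' 5→0 → fail=4;  out {2}∪{1}={1,2}

Run:
[0] read 'e'  n0⇒n8
[1] read 'b'  n8⇒n9  ** P3@[0:1]
[2] read 'd'  n9⇒n5 (fail-walked)
[3] read 'd'  n5⇒n6
[4] read 'c'  n6⇒n7  ** P1@[4:4],P2@[2:4]
[5] read 'a'  n7⇒n1 (fail-walked)
[6] read 'e'  n1⇒n2
[7] read 'b'  n2⇒n3  ** P0@[5:7],P3@[6:7]
[8] read 'd'  n3⇒n5 (fail-walked)
[9] read 'd'  n5⇒n6
[10] read 'a'  n6⇒n1 (fail-walked)
[11] read 'e'  n1⇒n2
[12] read 'b'  n2⇒n3  ** P0@[10:12],P3@[11:12]
[13] read 'd'  n3⇒n5 (fail-walked)
[14] read 'a'  n5⇒n1 (fail-walked)
[15] read 'e'  n1⇒n2
[16] read 'b'  n2⇒n3  ** P0@[14:16],P3@[15:16]
[17] read 'c'  n3⇒n4 (fail-walked)  ** P1@[17:17]
[18] read 'a'  n4⇒n1 (fail-walked)
[19] read 'e'  n1⇒n2
[20] read 'b'  n2⇒n3  ** P0@[18:20],P3@[19:20]
[21] read 'd'  n3⇒n5 (fail-walked)
[22] read 'e'  n5⇒n8 (fail-walked)
[23] read 'c'  n8⇒n4 (fail-walked)  ** P1@[23:23]
[24] read 'a'  n4⇒n1 (fail-walked)
[25] read 'c'  n1⇒n4 (fail-walked)  ** P1@[25:25]
[26] read 'b'  n4⇒n0 (fail-walked)
[27] read 'd'  n0⇒n5
[28] read 'c'  n5⇒n4 (fail-walked)  ** P1@[28:28]
[29] read 'd'  n4⇒n5 (fail-walked)

Result: [[1,3],[4,1],[4,2],[7,0],[7,3],[12,0],[12,3],[16,0],[16,3],[17,1],[20,0],[20,3],[23,1],[25,1],[28,1]]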